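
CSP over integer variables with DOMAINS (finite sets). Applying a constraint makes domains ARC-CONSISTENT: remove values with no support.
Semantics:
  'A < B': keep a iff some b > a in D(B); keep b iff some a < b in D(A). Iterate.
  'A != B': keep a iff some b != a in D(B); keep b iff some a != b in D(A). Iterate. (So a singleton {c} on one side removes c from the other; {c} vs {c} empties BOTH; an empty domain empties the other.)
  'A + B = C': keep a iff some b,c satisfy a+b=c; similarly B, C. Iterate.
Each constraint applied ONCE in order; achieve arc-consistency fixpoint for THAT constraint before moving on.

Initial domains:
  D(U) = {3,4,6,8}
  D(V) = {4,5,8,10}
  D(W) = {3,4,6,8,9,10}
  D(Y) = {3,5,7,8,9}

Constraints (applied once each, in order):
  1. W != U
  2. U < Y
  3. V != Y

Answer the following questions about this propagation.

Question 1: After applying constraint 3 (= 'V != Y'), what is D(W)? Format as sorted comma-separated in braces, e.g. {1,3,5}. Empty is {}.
Answer: {3,4,6,8,9,10}

Derivation:
Constraint 1 (W != U) on D(W)={3,4,6,8,9,10} D(U)={3,4,6,8}: no change
Constraint 2 (U < Y) on D(U)={3,4,6,8} D(Y)={3,5,7,8,9}: Y {3,5,7,8,9}->{5,7,8,9}
Constraint 3 (V != Y) on D(V)={4,5,8,10} D(Y)={5,7,8,9}: no change
So after constraint 3: D(W) = {3,4,6,8,9,10}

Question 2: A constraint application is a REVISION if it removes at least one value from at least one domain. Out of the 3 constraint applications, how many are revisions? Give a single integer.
Answer: 1

Derivation:
Constraint 1 (W != U) on D(W)={3,4,6,8,9,10} D(U)={3,4,6,8}: no change => not a revision
Constraint 2 (U < Y) on D(U)={3,4,6,8} D(Y)={3,5,7,8,9}: Y {3,5,7,8,9}->{5,7,8,9} => REVISION
Constraint 3 (V != Y) on D(V)={4,5,8,10} D(Y)={5,7,8,9}: no change => not a revision
Total revisions = 1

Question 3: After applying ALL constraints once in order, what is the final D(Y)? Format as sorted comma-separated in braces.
Answer: {5,7,8,9}

Derivation:
Constraint 1 (W != U) on D(W)={3,4,6,8,9,10} D(U)={3,4,6,8}: no change
Constraint 2 (U < Y) on D(U)={3,4,6,8} D(Y)={3,5,7,8,9}: Y {3,5,7,8,9}->{5,7,8,9}
Constraint 3 (V != Y) on D(V)={4,5,8,10} D(Y)={5,7,8,9}: no change
So after all 3 constraints: D(Y) = {5,7,8,9}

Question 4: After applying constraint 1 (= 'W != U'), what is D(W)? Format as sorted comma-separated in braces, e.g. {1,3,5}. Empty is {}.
Answer: {3,4,6,8,9,10}

Derivation:
Constraint 1 (W != U) on D(W)={3,4,6,8,9,10} D(U)={3,4,6,8}: no change
So after constraint 1: D(W) = {3,4,6,8,9,10}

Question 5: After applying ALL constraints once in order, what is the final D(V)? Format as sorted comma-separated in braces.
Constraint 1 (W != U) on D(W)={3,4,6,8,9,10} D(U)={3,4,6,8}: no change
Constraint 2 (U < Y) on D(U)={3,4,6,8} D(Y)={3,5,7,8,9}: Y {3,5,7,8,9}->{5,7,8,9}
Constraint 3 (V != Y) on D(V)={4,5,8,10} D(Y)={5,7,8,9}: no change
So after all 3 constraints: D(V) = {4,5,8,10}

Answer: {4,5,8,10}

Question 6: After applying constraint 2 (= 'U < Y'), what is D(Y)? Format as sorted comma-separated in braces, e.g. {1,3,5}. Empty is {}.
Constraint 1 (W != U) on D(W)={3,4,6,8,9,10} D(U)={3,4,6,8}: no change
Constraint 2 (U < Y) on D(U)={3,4,6,8} D(Y)={3,5,7,8,9}: Y {3,5,7,8,9}->{5,7,8,9}
So after constraint 2: D(Y) = {5,7,8,9}

Answer: {5,7,8,9}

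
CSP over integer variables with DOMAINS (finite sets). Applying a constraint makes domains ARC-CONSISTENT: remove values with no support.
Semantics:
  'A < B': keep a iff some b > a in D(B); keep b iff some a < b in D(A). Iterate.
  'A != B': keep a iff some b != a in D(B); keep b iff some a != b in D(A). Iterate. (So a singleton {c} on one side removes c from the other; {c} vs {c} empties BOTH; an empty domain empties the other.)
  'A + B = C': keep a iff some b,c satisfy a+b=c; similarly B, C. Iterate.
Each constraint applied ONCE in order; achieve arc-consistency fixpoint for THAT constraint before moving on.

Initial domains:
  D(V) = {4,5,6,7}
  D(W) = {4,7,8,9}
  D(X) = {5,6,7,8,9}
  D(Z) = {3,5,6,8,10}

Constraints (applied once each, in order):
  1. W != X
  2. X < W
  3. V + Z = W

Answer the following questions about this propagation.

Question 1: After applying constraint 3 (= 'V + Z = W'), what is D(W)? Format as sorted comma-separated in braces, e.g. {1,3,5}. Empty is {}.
Constraint 1 (W != X) on D(W)={4,7,8,9} D(X)={5,6,7,8,9}: no change
Constraint 2 (X < W) on D(X)={5,6,7,8,9} D(W)={4,7,8,9}: X {5,6,7,8,9}->{5,6,7,8}; W {4,7,8,9}->{7,8,9}
Constraint 3 (V + Z = W) on D(V)={4,5,6,7} D(Z)={3,5,6,8,10} D(W)={7,8,9}: V {4,5,6,7}->{4,5,6}; Z {3,5,6,8,10}->{3,5}
So after constraint 3: D(W) = {7,8,9}

Answer: {7,8,9}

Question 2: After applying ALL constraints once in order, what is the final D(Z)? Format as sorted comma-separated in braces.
Answer: {3,5}

Derivation:
Constraint 1 (W != X) on D(W)={4,7,8,9} D(X)={5,6,7,8,9}: no change
Constraint 2 (X < W) on D(X)={5,6,7,8,9} D(W)={4,7,8,9}: X {5,6,7,8,9}->{5,6,7,8}; W {4,7,8,9}->{7,8,9}
Constraint 3 (V + Z = W) on D(V)={4,5,6,7} D(Z)={3,5,6,8,10} D(W)={7,8,9}: V {4,5,6,7}->{4,5,6}; Z {3,5,6,8,10}->{3,5}
So after all 3 constraints: D(Z) = {3,5}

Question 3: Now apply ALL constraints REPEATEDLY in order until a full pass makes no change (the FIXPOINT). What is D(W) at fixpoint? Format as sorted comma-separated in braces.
pass 0 (initial): D(W)={4,7,8,9}
pass 1: V {4,5,6,7}->{4,5,6}; W {4,7,8,9}->{7,8,9}; X {5,6,7,8,9}->{5,6,7,8}; Z {3,5,6,8,10}->{3,5}
pass 2: no change
Fixpoint after 2 passes: D(W) = {7,8,9}

Answer: {7,8,9}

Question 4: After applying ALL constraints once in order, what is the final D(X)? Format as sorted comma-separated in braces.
Constraint 1 (W != X) on D(W)={4,7,8,9} D(X)={5,6,7,8,9}: no change
Constraint 2 (X < W) on D(X)={5,6,7,8,9} D(W)={4,7,8,9}: X {5,6,7,8,9}->{5,6,7,8}; W {4,7,8,9}->{7,8,9}
Constraint 3 (V + Z = W) on D(V)={4,5,6,7} D(Z)={3,5,6,8,10} D(W)={7,8,9}: V {4,5,6,7}->{4,5,6}; Z {3,5,6,8,10}->{3,5}
So after all 3 constraints: D(X) = {5,6,7,8}

Answer: {5,6,7,8}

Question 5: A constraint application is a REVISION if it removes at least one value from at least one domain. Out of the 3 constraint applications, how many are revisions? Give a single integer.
Answer: 2

Derivation:
Constraint 1 (W != X) on D(W)={4,7,8,9} D(X)={5,6,7,8,9}: no change => not a revision
Constraint 2 (X < W) on D(X)={5,6,7,8,9} D(W)={4,7,8,9}: X {5,6,7,8,9}->{5,6,7,8}; W {4,7,8,9}->{7,8,9} => REVISION
Constraint 3 (V + Z = W) on D(V)={4,5,6,7} D(Z)={3,5,6,8,10} D(W)={7,8,9}: V {4,5,6,7}->{4,5,6}; Z {3,5,6,8,10}->{3,5} => REVISION
Total revisions = 2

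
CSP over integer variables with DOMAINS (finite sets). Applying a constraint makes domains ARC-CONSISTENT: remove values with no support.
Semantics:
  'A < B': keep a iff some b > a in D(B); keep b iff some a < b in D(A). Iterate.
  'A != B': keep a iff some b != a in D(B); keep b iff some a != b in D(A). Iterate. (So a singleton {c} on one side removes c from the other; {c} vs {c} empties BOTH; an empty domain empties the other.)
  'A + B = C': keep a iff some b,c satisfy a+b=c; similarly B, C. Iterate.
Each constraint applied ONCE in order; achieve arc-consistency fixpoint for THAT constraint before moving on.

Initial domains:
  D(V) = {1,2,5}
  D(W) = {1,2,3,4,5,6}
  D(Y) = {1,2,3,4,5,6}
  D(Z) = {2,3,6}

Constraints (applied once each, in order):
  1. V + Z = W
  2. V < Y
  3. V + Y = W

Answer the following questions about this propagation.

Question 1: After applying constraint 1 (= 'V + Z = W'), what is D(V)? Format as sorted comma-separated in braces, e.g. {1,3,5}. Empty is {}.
Constraint 1 (V + Z = W) on D(V)={1,2,5} D(Z)={2,3,6} D(W)={1,2,3,4,5,6}: V {1,2,5}->{1,2}; Z {2,3,6}->{2,3}; W {1,2,3,4,5,6}->{3,4,5}
So after constraint 1: D(V) = {1,2}

Answer: {1,2}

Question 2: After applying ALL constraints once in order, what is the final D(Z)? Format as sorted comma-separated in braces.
Constraint 1 (V + Z = W) on D(V)={1,2,5} D(Z)={2,3,6} D(W)={1,2,3,4,5,6}: V {1,2,5}->{1,2}; Z {2,3,6}->{2,3}; W {1,2,3,4,5,6}->{3,4,5}
Constraint 2 (V < Y) on D(V)={1,2} D(Y)={1,2,3,4,5,6}: Y {1,2,3,4,5,6}->{2,3,4,5,6}
Constraint 3 (V + Y = W) on D(V)={1,2} D(Y)={2,3,4,5,6} D(W)={3,4,5}: Y {2,3,4,5,6}->{2,3,4}
So after all 3 constraints: D(Z) = {2,3}

Answer: {2,3}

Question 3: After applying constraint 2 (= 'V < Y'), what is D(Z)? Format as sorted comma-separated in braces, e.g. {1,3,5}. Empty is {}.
Answer: {2,3}

Derivation:
Constraint 1 (V + Z = W) on D(V)={1,2,5} D(Z)={2,3,6} D(W)={1,2,3,4,5,6}: V {1,2,5}->{1,2}; Z {2,3,6}->{2,3}; W {1,2,3,4,5,6}->{3,4,5}
Constraint 2 (V < Y) on D(V)={1,2} D(Y)={1,2,3,4,5,6}: Y {1,2,3,4,5,6}->{2,3,4,5,6}
So after constraint 2: D(Z) = {2,3}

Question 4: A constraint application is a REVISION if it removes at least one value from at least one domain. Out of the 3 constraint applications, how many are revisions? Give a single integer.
Answer: 3

Derivation:
Constraint 1 (V + Z = W) on D(V)={1,2,5} D(Z)={2,3,6} D(W)={1,2,3,4,5,6}: V {1,2,5}->{1,2}; Z {2,3,6}->{2,3}; W {1,2,3,4,5,6}->{3,4,5} => REVISION
Constraint 2 (V < Y) on D(V)={1,2} D(Y)={1,2,3,4,5,6}: Y {1,2,3,4,5,6}->{2,3,4,5,6} => REVISION
Constraint 3 (V + Y = W) on D(V)={1,2} D(Y)={2,3,4,5,6} D(W)={3,4,5}: Y {2,3,4,5,6}->{2,3,4} => REVISION
Total revisions = 3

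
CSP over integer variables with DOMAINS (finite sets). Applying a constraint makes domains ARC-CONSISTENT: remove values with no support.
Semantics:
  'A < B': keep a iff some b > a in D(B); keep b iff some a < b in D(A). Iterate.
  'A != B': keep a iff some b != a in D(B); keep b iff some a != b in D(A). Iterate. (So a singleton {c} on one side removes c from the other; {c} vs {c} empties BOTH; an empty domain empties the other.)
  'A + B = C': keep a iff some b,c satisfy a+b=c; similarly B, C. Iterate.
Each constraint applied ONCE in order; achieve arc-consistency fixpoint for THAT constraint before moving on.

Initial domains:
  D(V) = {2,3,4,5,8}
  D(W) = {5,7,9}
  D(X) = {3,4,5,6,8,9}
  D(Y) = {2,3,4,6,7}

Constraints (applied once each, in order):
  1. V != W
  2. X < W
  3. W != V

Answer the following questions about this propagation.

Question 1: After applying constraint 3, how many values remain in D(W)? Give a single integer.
Answer: 3

Derivation:
Constraint 1 (V != W) on D(V)={2,3,4,5,8} D(W)={5,7,9}: no change
Constraint 2 (X < W) on D(X)={3,4,5,6,8,9} D(W)={5,7,9}: X {3,4,5,6,8,9}->{3,4,5,6,8}
Constraint 3 (W != V) on D(W)={5,7,9} D(V)={2,3,4,5,8}: no change
So after constraint 3: D(W)={5,7,9}, size = 3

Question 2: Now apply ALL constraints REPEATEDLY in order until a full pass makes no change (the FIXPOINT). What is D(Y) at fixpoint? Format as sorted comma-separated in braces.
Answer: {2,3,4,6,7}

Derivation:
pass 0 (initial): D(Y)={2,3,4,6,7}
pass 1: X {3,4,5,6,8,9}->{3,4,5,6,8}
pass 2: no change
Fixpoint after 2 passes: D(Y) = {2,3,4,6,7}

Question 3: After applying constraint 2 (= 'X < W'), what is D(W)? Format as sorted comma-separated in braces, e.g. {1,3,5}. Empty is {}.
Constraint 1 (V != W) on D(V)={2,3,4,5,8} D(W)={5,7,9}: no change
Constraint 2 (X < W) on D(X)={3,4,5,6,8,9} D(W)={5,7,9}: X {3,4,5,6,8,9}->{3,4,5,6,8}
So after constraint 2: D(W) = {5,7,9}

Answer: {5,7,9}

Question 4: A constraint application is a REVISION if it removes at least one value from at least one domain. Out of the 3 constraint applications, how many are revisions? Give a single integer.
Constraint 1 (V != W) on D(V)={2,3,4,5,8} D(W)={5,7,9}: no change => not a revision
Constraint 2 (X < W) on D(X)={3,4,5,6,8,9} D(W)={5,7,9}: X {3,4,5,6,8,9}->{3,4,5,6,8} => REVISION
Constraint 3 (W != V) on D(W)={5,7,9} D(V)={2,3,4,5,8}: no change => not a revision
Total revisions = 1

Answer: 1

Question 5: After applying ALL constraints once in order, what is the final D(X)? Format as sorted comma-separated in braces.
Constraint 1 (V != W) on D(V)={2,3,4,5,8} D(W)={5,7,9}: no change
Constraint 2 (X < W) on D(X)={3,4,5,6,8,9} D(W)={5,7,9}: X {3,4,5,6,8,9}->{3,4,5,6,8}
Constraint 3 (W != V) on D(W)={5,7,9} D(V)={2,3,4,5,8}: no change
So after all 3 constraints: D(X) = {3,4,5,6,8}

Answer: {3,4,5,6,8}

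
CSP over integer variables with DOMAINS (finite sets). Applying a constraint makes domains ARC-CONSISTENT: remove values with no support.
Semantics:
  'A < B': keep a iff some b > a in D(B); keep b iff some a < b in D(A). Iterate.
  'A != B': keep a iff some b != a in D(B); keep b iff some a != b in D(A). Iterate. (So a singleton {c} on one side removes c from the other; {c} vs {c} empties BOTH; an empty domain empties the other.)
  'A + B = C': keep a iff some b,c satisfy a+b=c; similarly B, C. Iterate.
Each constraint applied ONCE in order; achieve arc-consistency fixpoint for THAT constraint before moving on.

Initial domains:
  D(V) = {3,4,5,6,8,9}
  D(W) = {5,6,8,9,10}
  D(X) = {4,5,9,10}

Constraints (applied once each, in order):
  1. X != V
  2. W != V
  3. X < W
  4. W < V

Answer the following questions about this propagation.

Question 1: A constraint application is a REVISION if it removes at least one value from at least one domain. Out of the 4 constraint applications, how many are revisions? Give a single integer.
Constraint 1 (X != V) on D(X)={4,5,9,10} D(V)={3,4,5,6,8,9}: no change => not a revision
Constraint 2 (W != V) on D(W)={5,6,8,9,10} D(V)={3,4,5,6,8,9}: no change => not a revision
Constraint 3 (X < W) on D(X)={4,5,9,10} D(W)={5,6,8,9,10}: X {4,5,9,10}->{4,5,9} => REVISION
Constraint 4 (W < V) on D(W)={5,6,8,9,10} D(V)={3,4,5,6,8,9}: W {5,6,8,9,10}->{5,6,8}; V {3,4,5,6,8,9}->{6,8,9} => REVISION
Total revisions = 2

Answer: 2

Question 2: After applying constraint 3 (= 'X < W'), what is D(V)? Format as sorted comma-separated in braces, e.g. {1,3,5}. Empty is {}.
Constraint 1 (X != V) on D(X)={4,5,9,10} D(V)={3,4,5,6,8,9}: no change
Constraint 2 (W != V) on D(W)={5,6,8,9,10} D(V)={3,4,5,6,8,9}: no change
Constraint 3 (X < W) on D(X)={4,5,9,10} D(W)={5,6,8,9,10}: X {4,5,9,10}->{4,5,9}
So after constraint 3: D(V) = {3,4,5,6,8,9}

Answer: {3,4,5,6,8,9}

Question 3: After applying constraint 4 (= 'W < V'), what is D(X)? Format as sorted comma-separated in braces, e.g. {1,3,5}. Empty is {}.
Constraint 1 (X != V) on D(X)={4,5,9,10} D(V)={3,4,5,6,8,9}: no change
Constraint 2 (W != V) on D(W)={5,6,8,9,10} D(V)={3,4,5,6,8,9}: no change
Constraint 3 (X < W) on D(X)={4,5,9,10} D(W)={5,6,8,9,10}: X {4,5,9,10}->{4,5,9}
Constraint 4 (W < V) on D(W)={5,6,8,9,10} D(V)={3,4,5,6,8,9}: W {5,6,8,9,10}->{5,6,8}; V {3,4,5,6,8,9}->{6,8,9}
So after constraint 4: D(X) = {4,5,9}

Answer: {4,5,9}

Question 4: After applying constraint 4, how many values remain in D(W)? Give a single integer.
Answer: 3

Derivation:
Constraint 1 (X != V) on D(X)={4,5,9,10} D(V)={3,4,5,6,8,9}: no change
Constraint 2 (W != V) on D(W)={5,6,8,9,10} D(V)={3,4,5,6,8,9}: no change
Constraint 3 (X < W) on D(X)={4,5,9,10} D(W)={5,6,8,9,10}: X {4,5,9,10}->{4,5,9}
Constraint 4 (W < V) on D(W)={5,6,8,9,10} D(V)={3,4,5,6,8,9}: W {5,6,8,9,10}->{5,6,8}; V {3,4,5,6,8,9}->{6,8,9}
So after constraint 4: D(W)={5,6,8}, size = 3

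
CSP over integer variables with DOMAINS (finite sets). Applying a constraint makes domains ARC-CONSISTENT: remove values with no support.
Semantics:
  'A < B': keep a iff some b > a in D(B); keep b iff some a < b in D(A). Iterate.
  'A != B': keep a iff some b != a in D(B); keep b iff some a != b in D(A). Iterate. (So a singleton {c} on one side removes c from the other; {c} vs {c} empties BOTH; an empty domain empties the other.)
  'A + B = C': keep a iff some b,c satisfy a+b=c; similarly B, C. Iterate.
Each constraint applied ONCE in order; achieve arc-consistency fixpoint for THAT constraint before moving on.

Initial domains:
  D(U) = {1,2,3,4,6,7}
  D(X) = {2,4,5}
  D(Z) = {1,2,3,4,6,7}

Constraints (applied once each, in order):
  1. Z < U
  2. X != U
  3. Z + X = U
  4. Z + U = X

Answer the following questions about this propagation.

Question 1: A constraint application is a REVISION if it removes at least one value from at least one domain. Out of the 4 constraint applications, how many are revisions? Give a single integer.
Constraint 1 (Z < U) on D(Z)={1,2,3,4,6,7} D(U)={1,2,3,4,6,7}: Z {1,2,3,4,6,7}->{1,2,3,4,6}; U {1,2,3,4,6,7}->{2,3,4,6,7} => REVISION
Constraint 2 (X != U) on D(X)={2,4,5} D(U)={2,3,4,6,7}: no change => not a revision
Constraint 3 (Z + X = U) on D(Z)={1,2,3,4,6} D(X)={2,4,5} D(U)={2,3,4,6,7}: Z {1,2,3,4,6}->{1,2,3,4}; U {2,3,4,6,7}->{3,4,6,7} => REVISION
Constraint 4 (Z + U = X) on D(Z)={1,2,3,4} D(U)={3,4,6,7} D(X)={2,4,5}: Z {1,2,3,4}->{1,2}; U {3,4,6,7}->{3,4}; X {2,4,5}->{4,5} => REVISION
Total revisions = 3

Answer: 3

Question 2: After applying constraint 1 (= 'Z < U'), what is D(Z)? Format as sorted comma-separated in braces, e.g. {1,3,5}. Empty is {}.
Answer: {1,2,3,4,6}

Derivation:
Constraint 1 (Z < U) on D(Z)={1,2,3,4,6,7} D(U)={1,2,3,4,6,7}: Z {1,2,3,4,6,7}->{1,2,3,4,6}; U {1,2,3,4,6,7}->{2,3,4,6,7}
So after constraint 1: D(Z) = {1,2,3,4,6}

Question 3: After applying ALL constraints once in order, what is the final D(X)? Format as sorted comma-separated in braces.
Answer: {4,5}

Derivation:
Constraint 1 (Z < U) on D(Z)={1,2,3,4,6,7} D(U)={1,2,3,4,6,7}: Z {1,2,3,4,6,7}->{1,2,3,4,6}; U {1,2,3,4,6,7}->{2,3,4,6,7}
Constraint 2 (X != U) on D(X)={2,4,5} D(U)={2,3,4,6,7}: no change
Constraint 3 (Z + X = U) on D(Z)={1,2,3,4,6} D(X)={2,4,5} D(U)={2,3,4,6,7}: Z {1,2,3,4,6}->{1,2,3,4}; U {2,3,4,6,7}->{3,4,6,7}
Constraint 4 (Z + U = X) on D(Z)={1,2,3,4} D(U)={3,4,6,7} D(X)={2,4,5}: Z {1,2,3,4}->{1,2}; U {3,4,6,7}->{3,4}; X {2,4,5}->{4,5}
So after all 4 constraints: D(X) = {4,5}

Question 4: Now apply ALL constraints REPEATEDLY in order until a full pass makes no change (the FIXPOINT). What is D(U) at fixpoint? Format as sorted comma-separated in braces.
pass 0 (initial): D(U)={1,2,3,4,6,7}
pass 1: U {1,2,3,4,6,7}->{3,4}; X {2,4,5}->{4,5}; Z {1,2,3,4,6,7}->{1,2}
pass 2: U {3,4}->{}; X {4,5}->{}; Z {1,2}->{}
pass 3: no change
Fixpoint after 3 passes: D(U) = {}

Answer: {}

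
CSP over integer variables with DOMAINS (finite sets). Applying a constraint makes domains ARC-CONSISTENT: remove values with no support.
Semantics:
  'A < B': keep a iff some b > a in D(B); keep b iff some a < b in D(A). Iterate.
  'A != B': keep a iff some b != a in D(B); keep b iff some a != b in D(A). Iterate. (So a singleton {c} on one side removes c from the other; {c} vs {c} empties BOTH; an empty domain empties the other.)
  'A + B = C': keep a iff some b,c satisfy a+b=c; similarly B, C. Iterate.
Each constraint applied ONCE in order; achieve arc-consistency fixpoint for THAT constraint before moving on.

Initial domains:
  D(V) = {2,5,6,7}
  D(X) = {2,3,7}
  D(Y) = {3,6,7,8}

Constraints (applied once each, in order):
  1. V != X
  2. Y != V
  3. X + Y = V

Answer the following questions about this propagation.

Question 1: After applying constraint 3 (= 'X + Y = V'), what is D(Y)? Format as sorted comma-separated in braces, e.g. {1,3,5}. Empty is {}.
Constraint 1 (V != X) on D(V)={2,5,6,7} D(X)={2,3,7}: no change
Constraint 2 (Y != V) on D(Y)={3,6,7,8} D(V)={2,5,6,7}: no change
Constraint 3 (X + Y = V) on D(X)={2,3,7} D(Y)={3,6,7,8} D(V)={2,5,6,7}: X {2,3,7}->{2,3}; Y {3,6,7,8}->{3}; V {2,5,6,7}->{5,6}
So after constraint 3: D(Y) = {3}

Answer: {3}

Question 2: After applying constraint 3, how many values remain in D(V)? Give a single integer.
Constraint 1 (V != X) on D(V)={2,5,6,7} D(X)={2,3,7}: no change
Constraint 2 (Y != V) on D(Y)={3,6,7,8} D(V)={2,5,6,7}: no change
Constraint 3 (X + Y = V) on D(X)={2,3,7} D(Y)={3,6,7,8} D(V)={2,5,6,7}: X {2,3,7}->{2,3}; Y {3,6,7,8}->{3}; V {2,5,6,7}->{5,6}
So after constraint 3: D(V)={5,6}, size = 2

Answer: 2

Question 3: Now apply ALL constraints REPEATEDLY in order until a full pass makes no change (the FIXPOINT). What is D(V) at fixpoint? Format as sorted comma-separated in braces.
Answer: {5,6}

Derivation:
pass 0 (initial): D(V)={2,5,6,7}
pass 1: V {2,5,6,7}->{5,6}; X {2,3,7}->{2,3}; Y {3,6,7,8}->{3}
pass 2: no change
Fixpoint after 2 passes: D(V) = {5,6}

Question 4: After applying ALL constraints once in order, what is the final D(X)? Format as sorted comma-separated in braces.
Answer: {2,3}

Derivation:
Constraint 1 (V != X) on D(V)={2,5,6,7} D(X)={2,3,7}: no change
Constraint 2 (Y != V) on D(Y)={3,6,7,8} D(V)={2,5,6,7}: no change
Constraint 3 (X + Y = V) on D(X)={2,3,7} D(Y)={3,6,7,8} D(V)={2,5,6,7}: X {2,3,7}->{2,3}; Y {3,6,7,8}->{3}; V {2,5,6,7}->{5,6}
So after all 3 constraints: D(X) = {2,3}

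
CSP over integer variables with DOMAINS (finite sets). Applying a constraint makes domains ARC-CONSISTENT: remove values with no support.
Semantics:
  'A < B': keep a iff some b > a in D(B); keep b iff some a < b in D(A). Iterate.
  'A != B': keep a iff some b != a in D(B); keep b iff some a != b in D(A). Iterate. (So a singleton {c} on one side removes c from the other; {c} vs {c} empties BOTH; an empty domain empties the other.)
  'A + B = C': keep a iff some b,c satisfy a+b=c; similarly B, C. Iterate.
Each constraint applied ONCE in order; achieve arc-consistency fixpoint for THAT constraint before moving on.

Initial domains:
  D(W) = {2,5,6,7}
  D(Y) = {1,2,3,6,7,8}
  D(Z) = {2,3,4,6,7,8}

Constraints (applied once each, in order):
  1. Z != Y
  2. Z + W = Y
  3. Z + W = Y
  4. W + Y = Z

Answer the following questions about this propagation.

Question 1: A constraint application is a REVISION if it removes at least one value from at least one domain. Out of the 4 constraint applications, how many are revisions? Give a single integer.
Answer: 2

Derivation:
Constraint 1 (Z != Y) on D(Z)={2,3,4,6,7,8} D(Y)={1,2,3,6,7,8}: no change => not a revision
Constraint 2 (Z + W = Y) on D(Z)={2,3,4,6,7,8} D(W)={2,5,6,7} D(Y)={1,2,3,6,7,8}: Z {2,3,4,6,7,8}->{2,3,4,6}; W {2,5,6,7}->{2,5,6}; Y {1,2,3,6,7,8}->{6,7,8} => REVISION
Constraint 3 (Z + W = Y) on D(Z)={2,3,4,6} D(W)={2,5,6} D(Y)={6,7,8}: no change => not a revision
Constraint 4 (W + Y = Z) on D(W)={2,5,6} D(Y)={6,7,8} D(Z)={2,3,4,6}: W {2,5,6}->{}; Y {6,7,8}->{}; Z {2,3,4,6}->{} => REVISION
Total revisions = 2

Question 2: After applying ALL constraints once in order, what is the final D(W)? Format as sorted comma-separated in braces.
Answer: {}

Derivation:
Constraint 1 (Z != Y) on D(Z)={2,3,4,6,7,8} D(Y)={1,2,3,6,7,8}: no change
Constraint 2 (Z + W = Y) on D(Z)={2,3,4,6,7,8} D(W)={2,5,6,7} D(Y)={1,2,3,6,7,8}: Z {2,3,4,6,7,8}->{2,3,4,6}; W {2,5,6,7}->{2,5,6}; Y {1,2,3,6,7,8}->{6,7,8}
Constraint 3 (Z + W = Y) on D(Z)={2,3,4,6} D(W)={2,5,6} D(Y)={6,7,8}: no change
Constraint 4 (W + Y = Z) on D(W)={2,5,6} D(Y)={6,7,8} D(Z)={2,3,4,6}: W {2,5,6}->{}; Y {6,7,8}->{}; Z {2,3,4,6}->{}
So after all 4 constraints: D(W) = {}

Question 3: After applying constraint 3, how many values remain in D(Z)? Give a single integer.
Answer: 4

Derivation:
Constraint 1 (Z != Y) on D(Z)={2,3,4,6,7,8} D(Y)={1,2,3,6,7,8}: no change
Constraint 2 (Z + W = Y) on D(Z)={2,3,4,6,7,8} D(W)={2,5,6,7} D(Y)={1,2,3,6,7,8}: Z {2,3,4,6,7,8}->{2,3,4,6}; W {2,5,6,7}->{2,5,6}; Y {1,2,3,6,7,8}->{6,7,8}
Constraint 3 (Z + W = Y) on D(Z)={2,3,4,6} D(W)={2,5,6} D(Y)={6,7,8}: no change
So after constraint 3: D(Z)={2,3,4,6}, size = 4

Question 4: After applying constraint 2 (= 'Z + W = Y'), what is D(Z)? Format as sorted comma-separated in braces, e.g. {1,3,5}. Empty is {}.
Constraint 1 (Z != Y) on D(Z)={2,3,4,6,7,8} D(Y)={1,2,3,6,7,8}: no change
Constraint 2 (Z + W = Y) on D(Z)={2,3,4,6,7,8} D(W)={2,5,6,7} D(Y)={1,2,3,6,7,8}: Z {2,3,4,6,7,8}->{2,3,4,6}; W {2,5,6,7}->{2,5,6}; Y {1,2,3,6,7,8}->{6,7,8}
So after constraint 2: D(Z) = {2,3,4,6}

Answer: {2,3,4,6}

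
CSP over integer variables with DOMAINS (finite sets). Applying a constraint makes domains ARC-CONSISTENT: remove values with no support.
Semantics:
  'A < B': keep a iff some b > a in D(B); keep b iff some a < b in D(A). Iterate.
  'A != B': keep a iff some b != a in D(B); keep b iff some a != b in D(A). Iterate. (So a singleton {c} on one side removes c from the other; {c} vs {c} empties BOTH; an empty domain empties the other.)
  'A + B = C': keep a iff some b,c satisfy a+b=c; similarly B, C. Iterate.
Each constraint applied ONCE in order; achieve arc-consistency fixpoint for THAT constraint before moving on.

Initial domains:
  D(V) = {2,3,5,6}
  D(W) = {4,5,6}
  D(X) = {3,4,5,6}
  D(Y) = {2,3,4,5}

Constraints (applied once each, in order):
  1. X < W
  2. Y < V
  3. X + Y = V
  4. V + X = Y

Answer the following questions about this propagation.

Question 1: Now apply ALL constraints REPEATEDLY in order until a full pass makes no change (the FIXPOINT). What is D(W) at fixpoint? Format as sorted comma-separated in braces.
Answer: {}

Derivation:
pass 0 (initial): D(W)={4,5,6}
pass 1: V {2,3,5,6}->{}; X {3,4,5,6}->{}; Y {2,3,4,5}->{}
pass 2: W {4,5,6}->{}
pass 3: no change
Fixpoint after 3 passes: D(W) = {}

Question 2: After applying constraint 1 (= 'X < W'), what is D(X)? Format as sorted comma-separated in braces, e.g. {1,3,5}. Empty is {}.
Constraint 1 (X < W) on D(X)={3,4,5,6} D(W)={4,5,6}: X {3,4,5,6}->{3,4,5}
So after constraint 1: D(X) = {3,4,5}

Answer: {3,4,5}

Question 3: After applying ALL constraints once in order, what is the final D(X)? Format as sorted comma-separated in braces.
Answer: {}

Derivation:
Constraint 1 (X < W) on D(X)={3,4,5,6} D(W)={4,5,6}: X {3,4,5,6}->{3,4,5}
Constraint 2 (Y < V) on D(Y)={2,3,4,5} D(V)={2,3,5,6}: V {2,3,5,6}->{3,5,6}
Constraint 3 (X + Y = V) on D(X)={3,4,5} D(Y)={2,3,4,5} D(V)={3,5,6}: X {3,4,5}->{3,4}; Y {2,3,4,5}->{2,3}; V {3,5,6}->{5,6}
Constraint 4 (V + X = Y) on D(V)={5,6} D(X)={3,4} D(Y)={2,3}: V {5,6}->{}; X {3,4}->{}; Y {2,3}->{}
So after all 4 constraints: D(X) = {}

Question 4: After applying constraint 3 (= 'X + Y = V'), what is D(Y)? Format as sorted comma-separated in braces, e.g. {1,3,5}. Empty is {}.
Answer: {2,3}

Derivation:
Constraint 1 (X < W) on D(X)={3,4,5,6} D(W)={4,5,6}: X {3,4,5,6}->{3,4,5}
Constraint 2 (Y < V) on D(Y)={2,3,4,5} D(V)={2,3,5,6}: V {2,3,5,6}->{3,5,6}
Constraint 3 (X + Y = V) on D(X)={3,4,5} D(Y)={2,3,4,5} D(V)={3,5,6}: X {3,4,5}->{3,4}; Y {2,3,4,5}->{2,3}; V {3,5,6}->{5,6}
So after constraint 3: D(Y) = {2,3}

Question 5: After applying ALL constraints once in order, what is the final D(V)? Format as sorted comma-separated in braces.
Constraint 1 (X < W) on D(X)={3,4,5,6} D(W)={4,5,6}: X {3,4,5,6}->{3,4,5}
Constraint 2 (Y < V) on D(Y)={2,3,4,5} D(V)={2,3,5,6}: V {2,3,5,6}->{3,5,6}
Constraint 3 (X + Y = V) on D(X)={3,4,5} D(Y)={2,3,4,5} D(V)={3,5,6}: X {3,4,5}->{3,4}; Y {2,3,4,5}->{2,3}; V {3,5,6}->{5,6}
Constraint 4 (V + X = Y) on D(V)={5,6} D(X)={3,4} D(Y)={2,3}: V {5,6}->{}; X {3,4}->{}; Y {2,3}->{}
So after all 4 constraints: D(V) = {}

Answer: {}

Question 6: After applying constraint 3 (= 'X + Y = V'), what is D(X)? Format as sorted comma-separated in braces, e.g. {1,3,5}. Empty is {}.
Answer: {3,4}

Derivation:
Constraint 1 (X < W) on D(X)={3,4,5,6} D(W)={4,5,6}: X {3,4,5,6}->{3,4,5}
Constraint 2 (Y < V) on D(Y)={2,3,4,5} D(V)={2,3,5,6}: V {2,3,5,6}->{3,5,6}
Constraint 3 (X + Y = V) on D(X)={3,4,5} D(Y)={2,3,4,5} D(V)={3,5,6}: X {3,4,5}->{3,4}; Y {2,3,4,5}->{2,3}; V {3,5,6}->{5,6}
So after constraint 3: D(X) = {3,4}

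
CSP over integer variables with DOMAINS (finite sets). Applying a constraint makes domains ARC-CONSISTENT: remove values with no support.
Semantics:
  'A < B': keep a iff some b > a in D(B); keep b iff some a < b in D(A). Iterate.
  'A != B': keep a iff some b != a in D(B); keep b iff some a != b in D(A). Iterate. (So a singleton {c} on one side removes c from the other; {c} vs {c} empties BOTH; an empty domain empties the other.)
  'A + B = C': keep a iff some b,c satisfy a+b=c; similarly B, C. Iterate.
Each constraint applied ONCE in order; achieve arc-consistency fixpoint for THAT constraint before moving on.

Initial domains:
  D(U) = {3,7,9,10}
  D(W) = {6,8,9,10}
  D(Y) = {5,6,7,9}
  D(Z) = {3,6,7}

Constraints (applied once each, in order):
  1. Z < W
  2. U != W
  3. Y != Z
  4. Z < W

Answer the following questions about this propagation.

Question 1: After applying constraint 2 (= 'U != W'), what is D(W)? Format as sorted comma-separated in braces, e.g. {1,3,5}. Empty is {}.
Constraint 1 (Z < W) on D(Z)={3,6,7} D(W)={6,8,9,10}: no change
Constraint 2 (U != W) on D(U)={3,7,9,10} D(W)={6,8,9,10}: no change
So after constraint 2: D(W) = {6,8,9,10}

Answer: {6,8,9,10}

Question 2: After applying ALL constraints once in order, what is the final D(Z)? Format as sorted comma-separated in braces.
Answer: {3,6,7}

Derivation:
Constraint 1 (Z < W) on D(Z)={3,6,7} D(W)={6,8,9,10}: no change
Constraint 2 (U != W) on D(U)={3,7,9,10} D(W)={6,8,9,10}: no change
Constraint 3 (Y != Z) on D(Y)={5,6,7,9} D(Z)={3,6,7}: no change
Constraint 4 (Z < W) on D(Z)={3,6,7} D(W)={6,8,9,10}: no change
So after all 4 constraints: D(Z) = {3,6,7}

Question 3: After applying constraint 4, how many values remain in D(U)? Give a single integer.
Answer: 4

Derivation:
Constraint 1 (Z < W) on D(Z)={3,6,7} D(W)={6,8,9,10}: no change
Constraint 2 (U != W) on D(U)={3,7,9,10} D(W)={6,8,9,10}: no change
Constraint 3 (Y != Z) on D(Y)={5,6,7,9} D(Z)={3,6,7}: no change
Constraint 4 (Z < W) on D(Z)={3,6,7} D(W)={6,8,9,10}: no change
So after constraint 4: D(U)={3,7,9,10}, size = 4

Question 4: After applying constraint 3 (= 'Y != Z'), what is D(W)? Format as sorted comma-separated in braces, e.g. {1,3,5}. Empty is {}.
Constraint 1 (Z < W) on D(Z)={3,6,7} D(W)={6,8,9,10}: no change
Constraint 2 (U != W) on D(U)={3,7,9,10} D(W)={6,8,9,10}: no change
Constraint 3 (Y != Z) on D(Y)={5,6,7,9} D(Z)={3,6,7}: no change
So after constraint 3: D(W) = {6,8,9,10}

Answer: {6,8,9,10}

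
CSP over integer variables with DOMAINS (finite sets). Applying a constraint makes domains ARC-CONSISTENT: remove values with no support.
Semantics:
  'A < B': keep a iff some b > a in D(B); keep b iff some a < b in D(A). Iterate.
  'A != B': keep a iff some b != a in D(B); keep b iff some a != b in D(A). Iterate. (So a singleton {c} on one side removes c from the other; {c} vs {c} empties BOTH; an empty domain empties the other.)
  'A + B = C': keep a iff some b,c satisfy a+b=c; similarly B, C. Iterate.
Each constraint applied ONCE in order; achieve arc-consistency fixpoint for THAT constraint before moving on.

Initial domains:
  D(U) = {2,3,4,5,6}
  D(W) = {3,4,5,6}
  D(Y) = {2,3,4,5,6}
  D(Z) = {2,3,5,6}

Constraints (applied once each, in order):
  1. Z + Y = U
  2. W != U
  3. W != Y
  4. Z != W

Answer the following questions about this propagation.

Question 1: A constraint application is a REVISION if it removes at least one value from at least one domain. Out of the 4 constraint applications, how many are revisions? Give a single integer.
Constraint 1 (Z + Y = U) on D(Z)={2,3,5,6} D(Y)={2,3,4,5,6} D(U)={2,3,4,5,6}: Z {2,3,5,6}->{2,3}; Y {2,3,4,5,6}->{2,3,4}; U {2,3,4,5,6}->{4,5,6} => REVISION
Constraint 2 (W != U) on D(W)={3,4,5,6} D(U)={4,5,6}: no change => not a revision
Constraint 3 (W != Y) on D(W)={3,4,5,6} D(Y)={2,3,4}: no change => not a revision
Constraint 4 (Z != W) on D(Z)={2,3} D(W)={3,4,5,6}: no change => not a revision
Total revisions = 1

Answer: 1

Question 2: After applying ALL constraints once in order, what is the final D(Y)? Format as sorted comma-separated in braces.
Constraint 1 (Z + Y = U) on D(Z)={2,3,5,6} D(Y)={2,3,4,5,6} D(U)={2,3,4,5,6}: Z {2,3,5,6}->{2,3}; Y {2,3,4,5,6}->{2,3,4}; U {2,3,4,5,6}->{4,5,6}
Constraint 2 (W != U) on D(W)={3,4,5,6} D(U)={4,5,6}: no change
Constraint 3 (W != Y) on D(W)={3,4,5,6} D(Y)={2,3,4}: no change
Constraint 4 (Z != W) on D(Z)={2,3} D(W)={3,4,5,6}: no change
So after all 4 constraints: D(Y) = {2,3,4}

Answer: {2,3,4}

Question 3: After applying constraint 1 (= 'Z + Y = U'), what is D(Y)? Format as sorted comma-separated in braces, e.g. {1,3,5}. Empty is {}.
Constraint 1 (Z + Y = U) on D(Z)={2,3,5,6} D(Y)={2,3,4,5,6} D(U)={2,3,4,5,6}: Z {2,3,5,6}->{2,3}; Y {2,3,4,5,6}->{2,3,4}; U {2,3,4,5,6}->{4,5,6}
So after constraint 1: D(Y) = {2,3,4}

Answer: {2,3,4}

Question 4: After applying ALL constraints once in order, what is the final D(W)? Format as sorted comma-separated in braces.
Constraint 1 (Z + Y = U) on D(Z)={2,3,5,6} D(Y)={2,3,4,5,6} D(U)={2,3,4,5,6}: Z {2,3,5,6}->{2,3}; Y {2,3,4,5,6}->{2,3,4}; U {2,3,4,5,6}->{4,5,6}
Constraint 2 (W != U) on D(W)={3,4,5,6} D(U)={4,5,6}: no change
Constraint 3 (W != Y) on D(W)={3,4,5,6} D(Y)={2,3,4}: no change
Constraint 4 (Z != W) on D(Z)={2,3} D(W)={3,4,5,6}: no change
So after all 4 constraints: D(W) = {3,4,5,6}

Answer: {3,4,5,6}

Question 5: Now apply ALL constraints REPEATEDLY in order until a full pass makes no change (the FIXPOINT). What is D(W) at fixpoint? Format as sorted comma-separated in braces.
pass 0 (initial): D(W)={3,4,5,6}
pass 1: U {2,3,4,5,6}->{4,5,6}; Y {2,3,4,5,6}->{2,3,4}; Z {2,3,5,6}->{2,3}
pass 2: no change
Fixpoint after 2 passes: D(W) = {3,4,5,6}

Answer: {3,4,5,6}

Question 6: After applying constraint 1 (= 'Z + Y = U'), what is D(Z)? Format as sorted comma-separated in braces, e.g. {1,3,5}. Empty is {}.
Answer: {2,3}

Derivation:
Constraint 1 (Z + Y = U) on D(Z)={2,3,5,6} D(Y)={2,3,4,5,6} D(U)={2,3,4,5,6}: Z {2,3,5,6}->{2,3}; Y {2,3,4,5,6}->{2,3,4}; U {2,3,4,5,6}->{4,5,6}
So after constraint 1: D(Z) = {2,3}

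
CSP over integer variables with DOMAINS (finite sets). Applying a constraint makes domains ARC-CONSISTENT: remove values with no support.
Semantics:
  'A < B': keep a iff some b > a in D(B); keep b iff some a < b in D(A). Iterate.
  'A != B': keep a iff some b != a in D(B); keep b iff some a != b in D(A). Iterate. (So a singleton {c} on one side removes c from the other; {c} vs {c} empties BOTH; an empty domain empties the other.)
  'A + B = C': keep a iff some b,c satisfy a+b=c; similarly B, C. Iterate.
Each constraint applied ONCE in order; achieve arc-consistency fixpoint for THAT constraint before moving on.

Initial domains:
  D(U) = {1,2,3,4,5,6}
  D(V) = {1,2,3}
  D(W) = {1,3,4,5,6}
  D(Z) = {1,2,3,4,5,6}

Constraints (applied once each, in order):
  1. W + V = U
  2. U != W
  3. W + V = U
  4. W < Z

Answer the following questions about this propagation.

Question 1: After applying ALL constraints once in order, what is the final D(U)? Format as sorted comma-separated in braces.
Constraint 1 (W + V = U) on D(W)={1,3,4,5,6} D(V)={1,2,3} D(U)={1,2,3,4,5,6}: W {1,3,4,5,6}->{1,3,4,5}; U {1,2,3,4,5,6}->{2,3,4,5,6}
Constraint 2 (U != W) on D(U)={2,3,4,5,6} D(W)={1,3,4,5}: no change
Constraint 3 (W + V = U) on D(W)={1,3,4,5} D(V)={1,2,3} D(U)={2,3,4,5,6}: no change
Constraint 4 (W < Z) on D(W)={1,3,4,5} D(Z)={1,2,3,4,5,6}: Z {1,2,3,4,5,6}->{2,3,4,5,6}
So after all 4 constraints: D(U) = {2,3,4,5,6}

Answer: {2,3,4,5,6}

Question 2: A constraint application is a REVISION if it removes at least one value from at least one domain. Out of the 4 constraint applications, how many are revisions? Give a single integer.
Constraint 1 (W + V = U) on D(W)={1,3,4,5,6} D(V)={1,2,3} D(U)={1,2,3,4,5,6}: W {1,3,4,5,6}->{1,3,4,5}; U {1,2,3,4,5,6}->{2,3,4,5,6} => REVISION
Constraint 2 (U != W) on D(U)={2,3,4,5,6} D(W)={1,3,4,5}: no change => not a revision
Constraint 3 (W + V = U) on D(W)={1,3,4,5} D(V)={1,2,3} D(U)={2,3,4,5,6}: no change => not a revision
Constraint 4 (W < Z) on D(W)={1,3,4,5} D(Z)={1,2,3,4,5,6}: Z {1,2,3,4,5,6}->{2,3,4,5,6} => REVISION
Total revisions = 2

Answer: 2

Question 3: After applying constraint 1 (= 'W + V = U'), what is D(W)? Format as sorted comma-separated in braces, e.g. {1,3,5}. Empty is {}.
Constraint 1 (W + V = U) on D(W)={1,3,4,5,6} D(V)={1,2,3} D(U)={1,2,3,4,5,6}: W {1,3,4,5,6}->{1,3,4,5}; U {1,2,3,4,5,6}->{2,3,4,5,6}
So after constraint 1: D(W) = {1,3,4,5}

Answer: {1,3,4,5}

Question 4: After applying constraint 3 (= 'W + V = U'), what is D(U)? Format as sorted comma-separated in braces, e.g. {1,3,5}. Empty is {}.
Constraint 1 (W + V = U) on D(W)={1,3,4,5,6} D(V)={1,2,3} D(U)={1,2,3,4,5,6}: W {1,3,4,5,6}->{1,3,4,5}; U {1,2,3,4,5,6}->{2,3,4,5,6}
Constraint 2 (U != W) on D(U)={2,3,4,5,6} D(W)={1,3,4,5}: no change
Constraint 3 (W + V = U) on D(W)={1,3,4,5} D(V)={1,2,3} D(U)={2,3,4,5,6}: no change
So after constraint 3: D(U) = {2,3,4,5,6}

Answer: {2,3,4,5,6}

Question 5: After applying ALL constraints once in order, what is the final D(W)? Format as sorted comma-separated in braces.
Answer: {1,3,4,5}

Derivation:
Constraint 1 (W + V = U) on D(W)={1,3,4,5,6} D(V)={1,2,3} D(U)={1,2,3,4,5,6}: W {1,3,4,5,6}->{1,3,4,5}; U {1,2,3,4,5,6}->{2,3,4,5,6}
Constraint 2 (U != W) on D(U)={2,3,4,5,6} D(W)={1,3,4,5}: no change
Constraint 3 (W + V = U) on D(W)={1,3,4,5} D(V)={1,2,3} D(U)={2,3,4,5,6}: no change
Constraint 4 (W < Z) on D(W)={1,3,4,5} D(Z)={1,2,3,4,5,6}: Z {1,2,3,4,5,6}->{2,3,4,5,6}
So after all 4 constraints: D(W) = {1,3,4,5}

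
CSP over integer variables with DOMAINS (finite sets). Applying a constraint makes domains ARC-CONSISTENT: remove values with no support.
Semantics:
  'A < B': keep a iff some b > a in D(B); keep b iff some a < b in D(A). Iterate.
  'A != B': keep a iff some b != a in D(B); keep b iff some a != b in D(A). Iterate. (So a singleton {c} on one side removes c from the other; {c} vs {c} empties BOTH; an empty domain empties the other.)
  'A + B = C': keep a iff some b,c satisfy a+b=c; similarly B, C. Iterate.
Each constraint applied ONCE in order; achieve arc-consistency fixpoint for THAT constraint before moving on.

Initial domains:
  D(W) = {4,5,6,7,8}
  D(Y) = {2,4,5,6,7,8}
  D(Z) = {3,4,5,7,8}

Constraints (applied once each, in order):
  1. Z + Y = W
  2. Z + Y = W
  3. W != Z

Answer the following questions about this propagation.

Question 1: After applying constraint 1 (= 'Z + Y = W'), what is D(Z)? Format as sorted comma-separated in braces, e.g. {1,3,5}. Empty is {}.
Constraint 1 (Z + Y = W) on D(Z)={3,4,5,7,8} D(Y)={2,4,5,6,7,8} D(W)={4,5,6,7,8}: Z {3,4,5,7,8}->{3,4,5}; Y {2,4,5,6,7,8}->{2,4,5}; W {4,5,6,7,8}->{5,6,7,8}
So after constraint 1: D(Z) = {3,4,5}

Answer: {3,4,5}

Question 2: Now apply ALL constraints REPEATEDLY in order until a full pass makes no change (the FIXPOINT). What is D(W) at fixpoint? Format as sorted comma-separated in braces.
Answer: {5,6,7,8}

Derivation:
pass 0 (initial): D(W)={4,5,6,7,8}
pass 1: W {4,5,6,7,8}->{5,6,7,8}; Y {2,4,5,6,7,8}->{2,4,5}; Z {3,4,5,7,8}->{3,4,5}
pass 2: no change
Fixpoint after 2 passes: D(W) = {5,6,7,8}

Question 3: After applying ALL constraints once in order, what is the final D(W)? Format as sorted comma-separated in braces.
Answer: {5,6,7,8}

Derivation:
Constraint 1 (Z + Y = W) on D(Z)={3,4,5,7,8} D(Y)={2,4,5,6,7,8} D(W)={4,5,6,7,8}: Z {3,4,5,7,8}->{3,4,5}; Y {2,4,5,6,7,8}->{2,4,5}; W {4,5,6,7,8}->{5,6,7,8}
Constraint 2 (Z + Y = W) on D(Z)={3,4,5} D(Y)={2,4,5} D(W)={5,6,7,8}: no change
Constraint 3 (W != Z) on D(W)={5,6,7,8} D(Z)={3,4,5}: no change
So after all 3 constraints: D(W) = {5,6,7,8}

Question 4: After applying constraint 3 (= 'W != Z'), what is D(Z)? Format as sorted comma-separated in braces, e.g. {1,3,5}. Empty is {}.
Constraint 1 (Z + Y = W) on D(Z)={3,4,5,7,8} D(Y)={2,4,5,6,7,8} D(W)={4,5,6,7,8}: Z {3,4,5,7,8}->{3,4,5}; Y {2,4,5,6,7,8}->{2,4,5}; W {4,5,6,7,8}->{5,6,7,8}
Constraint 2 (Z + Y = W) on D(Z)={3,4,5} D(Y)={2,4,5} D(W)={5,6,7,8}: no change
Constraint 3 (W != Z) on D(W)={5,6,7,8} D(Z)={3,4,5}: no change
So after constraint 3: D(Z) = {3,4,5}

Answer: {3,4,5}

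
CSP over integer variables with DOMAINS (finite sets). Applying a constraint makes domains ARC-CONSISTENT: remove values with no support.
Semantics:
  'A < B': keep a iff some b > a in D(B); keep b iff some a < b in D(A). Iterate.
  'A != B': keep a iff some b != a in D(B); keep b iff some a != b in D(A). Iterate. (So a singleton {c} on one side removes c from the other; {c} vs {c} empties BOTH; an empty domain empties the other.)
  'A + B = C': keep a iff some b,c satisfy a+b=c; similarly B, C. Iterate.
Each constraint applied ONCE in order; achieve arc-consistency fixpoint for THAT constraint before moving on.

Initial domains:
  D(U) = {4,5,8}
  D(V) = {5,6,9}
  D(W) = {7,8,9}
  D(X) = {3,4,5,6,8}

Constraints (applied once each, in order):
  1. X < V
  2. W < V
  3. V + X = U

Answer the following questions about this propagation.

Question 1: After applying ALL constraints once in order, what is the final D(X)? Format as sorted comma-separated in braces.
Constraint 1 (X < V) on D(X)={3,4,5,6,8} D(V)={5,6,9}: no change
Constraint 2 (W < V) on D(W)={7,8,9} D(V)={5,6,9}: W {7,8,9}->{7,8}; V {5,6,9}->{9}
Constraint 3 (V + X = U) on D(V)={9} D(X)={3,4,5,6,8} D(U)={4,5,8}: V {9}->{}; X {3,4,5,6,8}->{}; U {4,5,8}->{}
So after all 3 constraints: D(X) = {}

Answer: {}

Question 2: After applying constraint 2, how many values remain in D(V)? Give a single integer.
Answer: 1

Derivation:
Constraint 1 (X < V) on D(X)={3,4,5,6,8} D(V)={5,6,9}: no change
Constraint 2 (W < V) on D(W)={7,8,9} D(V)={5,6,9}: W {7,8,9}->{7,8}; V {5,6,9}->{9}
So after constraint 2: D(V)={9}, size = 1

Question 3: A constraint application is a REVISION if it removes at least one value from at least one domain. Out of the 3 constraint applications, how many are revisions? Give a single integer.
Answer: 2

Derivation:
Constraint 1 (X < V) on D(X)={3,4,5,6,8} D(V)={5,6,9}: no change => not a revision
Constraint 2 (W < V) on D(W)={7,8,9} D(V)={5,6,9}: W {7,8,9}->{7,8}; V {5,6,9}->{9} => REVISION
Constraint 3 (V + X = U) on D(V)={9} D(X)={3,4,5,6,8} D(U)={4,5,8}: V {9}->{}; X {3,4,5,6,8}->{}; U {4,5,8}->{} => REVISION
Total revisions = 2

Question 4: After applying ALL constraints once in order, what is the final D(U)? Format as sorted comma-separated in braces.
Answer: {}

Derivation:
Constraint 1 (X < V) on D(X)={3,4,5,6,8} D(V)={5,6,9}: no change
Constraint 2 (W < V) on D(W)={7,8,9} D(V)={5,6,9}: W {7,8,9}->{7,8}; V {5,6,9}->{9}
Constraint 3 (V + X = U) on D(V)={9} D(X)={3,4,5,6,8} D(U)={4,5,8}: V {9}->{}; X {3,4,5,6,8}->{}; U {4,5,8}->{}
So after all 3 constraints: D(U) = {}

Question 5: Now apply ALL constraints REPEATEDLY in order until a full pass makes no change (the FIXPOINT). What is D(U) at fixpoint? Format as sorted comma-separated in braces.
pass 0 (initial): D(U)={4,5,8}
pass 1: U {4,5,8}->{}; V {5,6,9}->{}; W {7,8,9}->{7,8}; X {3,4,5,6,8}->{}
pass 2: W {7,8}->{}
pass 3: no change
Fixpoint after 3 passes: D(U) = {}

Answer: {}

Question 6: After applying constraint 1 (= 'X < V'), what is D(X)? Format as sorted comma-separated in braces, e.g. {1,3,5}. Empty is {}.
Constraint 1 (X < V) on D(X)={3,4,5,6,8} D(V)={5,6,9}: no change
So after constraint 1: D(X) = {3,4,5,6,8}

Answer: {3,4,5,6,8}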